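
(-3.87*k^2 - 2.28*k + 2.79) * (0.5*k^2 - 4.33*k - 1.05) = -1.935*k^4 + 15.6171*k^3 + 15.3309*k^2 - 9.6867*k - 2.9295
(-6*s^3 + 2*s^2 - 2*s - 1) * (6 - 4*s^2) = 24*s^5 - 8*s^4 - 28*s^3 + 16*s^2 - 12*s - 6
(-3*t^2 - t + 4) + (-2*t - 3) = -3*t^2 - 3*t + 1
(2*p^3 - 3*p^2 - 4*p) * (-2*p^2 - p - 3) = -4*p^5 + 4*p^4 + 5*p^3 + 13*p^2 + 12*p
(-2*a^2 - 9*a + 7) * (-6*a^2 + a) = 12*a^4 + 52*a^3 - 51*a^2 + 7*a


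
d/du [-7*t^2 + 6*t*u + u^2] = 6*t + 2*u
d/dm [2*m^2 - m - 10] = 4*m - 1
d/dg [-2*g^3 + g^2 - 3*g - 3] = -6*g^2 + 2*g - 3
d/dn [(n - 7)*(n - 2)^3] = (n - 2)^2*(4*n - 23)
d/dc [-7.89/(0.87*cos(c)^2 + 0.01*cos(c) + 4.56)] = -(13.7286*cos(c) + 0.0789)*sin(c)/(0.87*cos(c)^2 + 0.01*cos(c) + 4.56)^2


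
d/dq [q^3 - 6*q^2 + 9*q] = 3*q^2 - 12*q + 9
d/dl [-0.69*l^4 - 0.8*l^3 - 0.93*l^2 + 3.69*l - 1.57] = -2.76*l^3 - 2.4*l^2 - 1.86*l + 3.69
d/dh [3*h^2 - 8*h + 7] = 6*h - 8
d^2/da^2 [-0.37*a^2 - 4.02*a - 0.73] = -0.740000000000000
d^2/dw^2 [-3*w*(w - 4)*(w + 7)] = -18*w - 18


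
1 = 1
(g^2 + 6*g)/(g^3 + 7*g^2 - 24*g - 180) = g/(g^2 + g - 30)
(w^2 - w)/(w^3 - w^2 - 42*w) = (1 - w)/(-w^2 + w + 42)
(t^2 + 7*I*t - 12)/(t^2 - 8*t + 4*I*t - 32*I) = (t + 3*I)/(t - 8)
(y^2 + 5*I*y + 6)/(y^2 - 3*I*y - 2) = (y + 6*I)/(y - 2*I)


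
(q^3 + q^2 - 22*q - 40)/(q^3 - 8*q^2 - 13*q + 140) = (q + 2)/(q - 7)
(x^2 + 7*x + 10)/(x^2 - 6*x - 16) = (x + 5)/(x - 8)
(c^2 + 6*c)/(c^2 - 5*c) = (c + 6)/(c - 5)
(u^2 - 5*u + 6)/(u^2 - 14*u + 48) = (u^2 - 5*u + 6)/(u^2 - 14*u + 48)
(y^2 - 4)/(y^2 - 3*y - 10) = (y - 2)/(y - 5)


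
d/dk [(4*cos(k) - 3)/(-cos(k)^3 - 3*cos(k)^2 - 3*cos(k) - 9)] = (-8*cos(k)^3 - 3*cos(k)^2 + 18*cos(k) + 45)*sin(k)/((sin(k) - 2)^2*(sin(k) + 2)^2*(cos(k) + 3)^2)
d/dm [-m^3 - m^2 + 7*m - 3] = -3*m^2 - 2*m + 7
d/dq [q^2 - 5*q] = 2*q - 5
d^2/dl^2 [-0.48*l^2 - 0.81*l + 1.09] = -0.960000000000000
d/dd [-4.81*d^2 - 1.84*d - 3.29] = -9.62*d - 1.84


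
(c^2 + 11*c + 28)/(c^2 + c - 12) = (c + 7)/(c - 3)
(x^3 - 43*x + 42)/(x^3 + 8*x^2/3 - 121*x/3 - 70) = 3*(x - 1)/(3*x + 5)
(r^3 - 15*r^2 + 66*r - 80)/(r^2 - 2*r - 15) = (r^2 - 10*r + 16)/(r + 3)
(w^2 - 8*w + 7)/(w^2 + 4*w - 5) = (w - 7)/(w + 5)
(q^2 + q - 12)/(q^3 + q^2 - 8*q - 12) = (q + 4)/(q^2 + 4*q + 4)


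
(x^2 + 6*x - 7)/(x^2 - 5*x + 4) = (x + 7)/(x - 4)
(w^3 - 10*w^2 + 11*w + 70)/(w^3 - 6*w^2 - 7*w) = (w^2 - 3*w - 10)/(w*(w + 1))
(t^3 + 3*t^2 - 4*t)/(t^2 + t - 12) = t*(t - 1)/(t - 3)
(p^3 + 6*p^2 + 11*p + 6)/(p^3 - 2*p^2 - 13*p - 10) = (p + 3)/(p - 5)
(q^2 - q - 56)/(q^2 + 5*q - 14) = (q - 8)/(q - 2)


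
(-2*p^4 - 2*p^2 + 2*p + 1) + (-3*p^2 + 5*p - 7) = -2*p^4 - 5*p^2 + 7*p - 6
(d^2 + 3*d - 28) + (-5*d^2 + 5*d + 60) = -4*d^2 + 8*d + 32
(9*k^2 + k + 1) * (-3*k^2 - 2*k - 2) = -27*k^4 - 21*k^3 - 23*k^2 - 4*k - 2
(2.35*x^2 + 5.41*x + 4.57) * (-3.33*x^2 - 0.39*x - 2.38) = -7.8255*x^4 - 18.9318*x^3 - 22.921*x^2 - 14.6581*x - 10.8766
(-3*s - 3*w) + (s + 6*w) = -2*s + 3*w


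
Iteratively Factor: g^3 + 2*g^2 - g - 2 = (g + 1)*(g^2 + g - 2) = (g - 1)*(g + 1)*(g + 2)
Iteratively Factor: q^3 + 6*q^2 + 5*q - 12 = (q + 3)*(q^2 + 3*q - 4) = (q - 1)*(q + 3)*(q + 4)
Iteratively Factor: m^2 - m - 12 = (m + 3)*(m - 4)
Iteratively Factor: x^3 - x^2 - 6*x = (x + 2)*(x^2 - 3*x) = x*(x + 2)*(x - 3)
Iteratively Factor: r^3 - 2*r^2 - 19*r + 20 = (r - 5)*(r^2 + 3*r - 4) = (r - 5)*(r - 1)*(r + 4)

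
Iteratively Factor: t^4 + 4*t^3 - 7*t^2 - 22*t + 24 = (t + 4)*(t^3 - 7*t + 6) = (t - 2)*(t + 4)*(t^2 + 2*t - 3) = (t - 2)*(t + 3)*(t + 4)*(t - 1)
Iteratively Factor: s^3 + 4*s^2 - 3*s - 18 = (s + 3)*(s^2 + s - 6) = (s + 3)^2*(s - 2)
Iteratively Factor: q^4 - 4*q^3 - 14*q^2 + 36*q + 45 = (q - 3)*(q^3 - q^2 - 17*q - 15) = (q - 3)*(q + 1)*(q^2 - 2*q - 15) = (q - 3)*(q + 1)*(q + 3)*(q - 5)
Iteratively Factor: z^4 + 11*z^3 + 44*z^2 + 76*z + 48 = (z + 2)*(z^3 + 9*z^2 + 26*z + 24) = (z + 2)*(z + 3)*(z^2 + 6*z + 8) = (z + 2)*(z + 3)*(z + 4)*(z + 2)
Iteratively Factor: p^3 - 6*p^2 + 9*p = (p - 3)*(p^2 - 3*p) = p*(p - 3)*(p - 3)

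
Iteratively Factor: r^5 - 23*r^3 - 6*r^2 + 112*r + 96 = (r + 2)*(r^4 - 2*r^3 - 19*r^2 + 32*r + 48) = (r + 2)*(r + 4)*(r^3 - 6*r^2 + 5*r + 12) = (r + 1)*(r + 2)*(r + 4)*(r^2 - 7*r + 12) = (r - 4)*(r + 1)*(r + 2)*(r + 4)*(r - 3)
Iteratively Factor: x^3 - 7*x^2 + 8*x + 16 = (x - 4)*(x^2 - 3*x - 4) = (x - 4)*(x + 1)*(x - 4)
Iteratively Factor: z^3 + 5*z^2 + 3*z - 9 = (z + 3)*(z^2 + 2*z - 3) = (z - 1)*(z + 3)*(z + 3)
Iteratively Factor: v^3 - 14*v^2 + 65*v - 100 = (v - 4)*(v^2 - 10*v + 25) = (v - 5)*(v - 4)*(v - 5)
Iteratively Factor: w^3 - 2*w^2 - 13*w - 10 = (w - 5)*(w^2 + 3*w + 2) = (w - 5)*(w + 1)*(w + 2)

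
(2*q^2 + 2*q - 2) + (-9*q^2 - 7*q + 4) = -7*q^2 - 5*q + 2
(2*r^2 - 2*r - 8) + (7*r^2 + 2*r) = 9*r^2 - 8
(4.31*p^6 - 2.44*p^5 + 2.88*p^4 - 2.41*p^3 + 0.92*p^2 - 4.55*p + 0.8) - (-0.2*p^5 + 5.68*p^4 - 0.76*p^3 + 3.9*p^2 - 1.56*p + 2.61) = 4.31*p^6 - 2.24*p^5 - 2.8*p^4 - 1.65*p^3 - 2.98*p^2 - 2.99*p - 1.81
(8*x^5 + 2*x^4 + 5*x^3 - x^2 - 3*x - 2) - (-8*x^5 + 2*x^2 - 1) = 16*x^5 + 2*x^4 + 5*x^3 - 3*x^2 - 3*x - 1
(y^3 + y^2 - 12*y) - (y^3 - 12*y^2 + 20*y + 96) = 13*y^2 - 32*y - 96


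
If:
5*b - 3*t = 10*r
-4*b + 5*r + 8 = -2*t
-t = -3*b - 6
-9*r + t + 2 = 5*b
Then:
No Solution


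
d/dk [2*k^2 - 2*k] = 4*k - 2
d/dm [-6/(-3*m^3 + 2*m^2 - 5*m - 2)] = 6*(-9*m^2 + 4*m - 5)/(3*m^3 - 2*m^2 + 5*m + 2)^2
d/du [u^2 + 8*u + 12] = 2*u + 8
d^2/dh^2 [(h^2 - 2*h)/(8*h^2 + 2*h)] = -36/(64*h^3 + 48*h^2 + 12*h + 1)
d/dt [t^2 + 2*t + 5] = 2*t + 2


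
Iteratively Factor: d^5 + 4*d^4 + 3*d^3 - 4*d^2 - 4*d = (d + 2)*(d^4 + 2*d^3 - d^2 - 2*d) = (d + 2)^2*(d^3 - d) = (d - 1)*(d + 2)^2*(d^2 + d) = d*(d - 1)*(d + 2)^2*(d + 1)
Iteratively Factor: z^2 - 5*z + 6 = (z - 2)*(z - 3)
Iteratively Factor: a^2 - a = (a - 1)*(a)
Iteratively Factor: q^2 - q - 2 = (q + 1)*(q - 2)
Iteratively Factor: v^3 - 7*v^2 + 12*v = (v - 3)*(v^2 - 4*v) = v*(v - 3)*(v - 4)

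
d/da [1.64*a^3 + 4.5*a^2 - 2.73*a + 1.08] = 4.92*a^2 + 9.0*a - 2.73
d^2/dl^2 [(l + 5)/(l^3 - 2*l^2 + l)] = 2*(3*l^3 + 30*l^2 - 20*l + 5)/(l^3*(l^4 - 4*l^3 + 6*l^2 - 4*l + 1))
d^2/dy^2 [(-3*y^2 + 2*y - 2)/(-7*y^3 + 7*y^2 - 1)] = 2*(147*y^6 - 294*y^5 + 882*y^4 - 1029*y^3 + 441*y^2 - 84*y + 17)/(343*y^9 - 1029*y^8 + 1029*y^7 - 196*y^6 - 294*y^5 + 147*y^4 + 21*y^3 - 21*y^2 + 1)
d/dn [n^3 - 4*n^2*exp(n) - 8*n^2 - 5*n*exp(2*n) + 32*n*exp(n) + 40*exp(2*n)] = -4*n^2*exp(n) + 3*n^2 - 10*n*exp(2*n) + 24*n*exp(n) - 16*n + 75*exp(2*n) + 32*exp(n)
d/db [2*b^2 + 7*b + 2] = 4*b + 7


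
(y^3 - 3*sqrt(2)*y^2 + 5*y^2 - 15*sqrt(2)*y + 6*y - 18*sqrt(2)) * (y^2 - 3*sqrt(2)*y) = y^5 - 6*sqrt(2)*y^4 + 5*y^4 - 30*sqrt(2)*y^3 + 24*y^3 - 36*sqrt(2)*y^2 + 90*y^2 + 108*y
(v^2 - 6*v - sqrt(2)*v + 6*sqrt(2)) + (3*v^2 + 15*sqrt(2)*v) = 4*v^2 - 6*v + 14*sqrt(2)*v + 6*sqrt(2)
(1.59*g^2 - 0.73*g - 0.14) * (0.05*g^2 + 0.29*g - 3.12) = 0.0795*g^4 + 0.4246*g^3 - 5.1795*g^2 + 2.237*g + 0.4368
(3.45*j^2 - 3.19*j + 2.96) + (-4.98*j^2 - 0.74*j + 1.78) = -1.53*j^2 - 3.93*j + 4.74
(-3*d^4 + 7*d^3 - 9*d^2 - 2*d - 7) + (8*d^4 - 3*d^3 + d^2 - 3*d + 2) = 5*d^4 + 4*d^3 - 8*d^2 - 5*d - 5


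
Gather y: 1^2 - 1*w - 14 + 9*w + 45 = 8*w + 32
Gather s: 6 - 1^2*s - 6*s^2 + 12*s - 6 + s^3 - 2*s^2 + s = s^3 - 8*s^2 + 12*s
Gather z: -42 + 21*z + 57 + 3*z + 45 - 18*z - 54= 6*z + 6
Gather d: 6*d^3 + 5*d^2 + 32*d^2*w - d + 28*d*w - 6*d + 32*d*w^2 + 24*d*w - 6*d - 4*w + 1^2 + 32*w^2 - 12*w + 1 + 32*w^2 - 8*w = 6*d^3 + d^2*(32*w + 5) + d*(32*w^2 + 52*w - 13) + 64*w^2 - 24*w + 2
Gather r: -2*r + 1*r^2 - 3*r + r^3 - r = r^3 + r^2 - 6*r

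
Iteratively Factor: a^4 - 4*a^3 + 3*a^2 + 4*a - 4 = (a + 1)*(a^3 - 5*a^2 + 8*a - 4) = (a - 1)*(a + 1)*(a^2 - 4*a + 4) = (a - 2)*(a - 1)*(a + 1)*(a - 2)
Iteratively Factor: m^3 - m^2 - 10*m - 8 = (m - 4)*(m^2 + 3*m + 2) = (m - 4)*(m + 1)*(m + 2)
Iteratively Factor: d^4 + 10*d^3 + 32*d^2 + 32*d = (d + 4)*(d^3 + 6*d^2 + 8*d) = (d + 2)*(d + 4)*(d^2 + 4*d) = (d + 2)*(d + 4)^2*(d)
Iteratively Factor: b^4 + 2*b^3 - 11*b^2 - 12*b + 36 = (b + 3)*(b^3 - b^2 - 8*b + 12) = (b - 2)*(b + 3)*(b^2 + b - 6) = (b - 2)^2*(b + 3)*(b + 3)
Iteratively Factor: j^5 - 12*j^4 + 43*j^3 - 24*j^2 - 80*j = (j + 1)*(j^4 - 13*j^3 + 56*j^2 - 80*j) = (j - 4)*(j + 1)*(j^3 - 9*j^2 + 20*j) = (j - 5)*(j - 4)*(j + 1)*(j^2 - 4*j) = j*(j - 5)*(j - 4)*(j + 1)*(j - 4)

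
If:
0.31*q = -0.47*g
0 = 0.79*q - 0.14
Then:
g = -0.12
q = 0.18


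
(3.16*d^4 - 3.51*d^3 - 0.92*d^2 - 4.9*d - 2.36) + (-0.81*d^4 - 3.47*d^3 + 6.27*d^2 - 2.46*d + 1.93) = 2.35*d^4 - 6.98*d^3 + 5.35*d^2 - 7.36*d - 0.43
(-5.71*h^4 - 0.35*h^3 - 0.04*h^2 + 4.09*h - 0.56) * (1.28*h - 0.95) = -7.3088*h^5 + 4.9765*h^4 + 0.2813*h^3 + 5.2732*h^2 - 4.6023*h + 0.532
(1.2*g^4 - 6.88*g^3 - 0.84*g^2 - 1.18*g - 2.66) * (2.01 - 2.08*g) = -2.496*g^5 + 16.7224*g^4 - 12.0816*g^3 + 0.766*g^2 + 3.161*g - 5.3466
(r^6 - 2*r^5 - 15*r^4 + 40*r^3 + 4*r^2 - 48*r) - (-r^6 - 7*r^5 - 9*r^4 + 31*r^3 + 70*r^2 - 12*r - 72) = 2*r^6 + 5*r^5 - 6*r^4 + 9*r^3 - 66*r^2 - 36*r + 72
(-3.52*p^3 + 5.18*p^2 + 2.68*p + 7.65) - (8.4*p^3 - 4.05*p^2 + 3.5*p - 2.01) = -11.92*p^3 + 9.23*p^2 - 0.82*p + 9.66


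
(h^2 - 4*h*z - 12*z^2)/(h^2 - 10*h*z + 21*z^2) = (h^2 - 4*h*z - 12*z^2)/(h^2 - 10*h*z + 21*z^2)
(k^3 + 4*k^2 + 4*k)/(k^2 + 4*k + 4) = k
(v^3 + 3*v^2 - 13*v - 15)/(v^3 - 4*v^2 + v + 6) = (v + 5)/(v - 2)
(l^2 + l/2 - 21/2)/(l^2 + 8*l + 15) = (2*l^2 + l - 21)/(2*(l^2 + 8*l + 15))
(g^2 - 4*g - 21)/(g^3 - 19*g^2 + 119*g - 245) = (g + 3)/(g^2 - 12*g + 35)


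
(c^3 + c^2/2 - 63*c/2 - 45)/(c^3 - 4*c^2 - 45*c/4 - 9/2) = 2*(c + 5)/(2*c + 1)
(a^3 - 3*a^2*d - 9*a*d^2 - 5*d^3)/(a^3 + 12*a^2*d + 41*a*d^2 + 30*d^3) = (a^2 - 4*a*d - 5*d^2)/(a^2 + 11*a*d + 30*d^2)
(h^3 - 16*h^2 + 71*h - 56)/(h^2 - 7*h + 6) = (h^2 - 15*h + 56)/(h - 6)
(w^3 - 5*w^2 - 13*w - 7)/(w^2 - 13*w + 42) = (w^2 + 2*w + 1)/(w - 6)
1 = 1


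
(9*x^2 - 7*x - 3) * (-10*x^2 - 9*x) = -90*x^4 - 11*x^3 + 93*x^2 + 27*x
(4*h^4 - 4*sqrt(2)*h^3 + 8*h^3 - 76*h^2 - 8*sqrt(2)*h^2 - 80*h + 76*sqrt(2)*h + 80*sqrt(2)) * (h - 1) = 4*h^5 - 4*sqrt(2)*h^4 + 4*h^4 - 84*h^3 - 4*sqrt(2)*h^3 - 4*h^2 + 84*sqrt(2)*h^2 + 4*sqrt(2)*h + 80*h - 80*sqrt(2)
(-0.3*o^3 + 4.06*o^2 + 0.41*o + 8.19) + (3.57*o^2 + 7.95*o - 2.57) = -0.3*o^3 + 7.63*o^2 + 8.36*o + 5.62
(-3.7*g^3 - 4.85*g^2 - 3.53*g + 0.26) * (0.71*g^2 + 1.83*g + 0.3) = -2.627*g^5 - 10.2145*g^4 - 12.4918*g^3 - 7.7303*g^2 - 0.5832*g + 0.078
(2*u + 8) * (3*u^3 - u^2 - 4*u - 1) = 6*u^4 + 22*u^3 - 16*u^2 - 34*u - 8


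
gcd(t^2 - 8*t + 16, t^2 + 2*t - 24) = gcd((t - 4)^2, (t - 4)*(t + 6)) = t - 4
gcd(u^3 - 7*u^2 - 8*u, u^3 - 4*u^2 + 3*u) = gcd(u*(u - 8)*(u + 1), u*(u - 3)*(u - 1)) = u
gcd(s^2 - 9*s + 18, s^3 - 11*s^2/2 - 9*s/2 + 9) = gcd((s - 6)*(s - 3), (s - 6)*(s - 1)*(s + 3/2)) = s - 6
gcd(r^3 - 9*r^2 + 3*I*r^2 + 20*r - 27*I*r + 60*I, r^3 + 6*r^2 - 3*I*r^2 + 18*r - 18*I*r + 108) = r + 3*I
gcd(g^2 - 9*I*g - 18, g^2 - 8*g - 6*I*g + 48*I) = g - 6*I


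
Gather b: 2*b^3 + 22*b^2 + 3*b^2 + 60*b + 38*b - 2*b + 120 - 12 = 2*b^3 + 25*b^2 + 96*b + 108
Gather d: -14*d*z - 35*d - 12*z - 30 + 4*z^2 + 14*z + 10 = d*(-14*z - 35) + 4*z^2 + 2*z - 20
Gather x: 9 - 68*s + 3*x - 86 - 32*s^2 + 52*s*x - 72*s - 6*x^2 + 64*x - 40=-32*s^2 - 140*s - 6*x^2 + x*(52*s + 67) - 117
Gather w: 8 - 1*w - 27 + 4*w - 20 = 3*w - 39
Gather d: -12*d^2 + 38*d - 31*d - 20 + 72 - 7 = -12*d^2 + 7*d + 45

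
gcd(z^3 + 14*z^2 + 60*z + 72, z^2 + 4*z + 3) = 1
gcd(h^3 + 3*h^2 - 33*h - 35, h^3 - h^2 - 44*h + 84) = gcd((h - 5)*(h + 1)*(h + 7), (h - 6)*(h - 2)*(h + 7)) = h + 7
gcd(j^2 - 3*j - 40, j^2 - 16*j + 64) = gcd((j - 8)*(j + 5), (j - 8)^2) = j - 8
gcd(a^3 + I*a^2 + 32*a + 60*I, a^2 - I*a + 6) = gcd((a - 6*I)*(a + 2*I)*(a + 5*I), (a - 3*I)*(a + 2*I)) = a + 2*I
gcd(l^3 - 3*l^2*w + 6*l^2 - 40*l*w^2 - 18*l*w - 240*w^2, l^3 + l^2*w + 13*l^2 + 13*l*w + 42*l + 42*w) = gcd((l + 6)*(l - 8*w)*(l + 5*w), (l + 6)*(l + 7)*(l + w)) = l + 6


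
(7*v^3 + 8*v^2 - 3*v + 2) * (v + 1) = 7*v^4 + 15*v^3 + 5*v^2 - v + 2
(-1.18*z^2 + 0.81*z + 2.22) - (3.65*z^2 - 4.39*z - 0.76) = -4.83*z^2 + 5.2*z + 2.98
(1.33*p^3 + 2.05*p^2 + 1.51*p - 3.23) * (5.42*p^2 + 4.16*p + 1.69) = 7.2086*p^5 + 16.6438*p^4 + 18.9599*p^3 - 7.7605*p^2 - 10.8849*p - 5.4587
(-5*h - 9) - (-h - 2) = -4*h - 7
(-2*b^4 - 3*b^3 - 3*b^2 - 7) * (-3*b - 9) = 6*b^5 + 27*b^4 + 36*b^3 + 27*b^2 + 21*b + 63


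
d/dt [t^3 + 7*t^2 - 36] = t*(3*t + 14)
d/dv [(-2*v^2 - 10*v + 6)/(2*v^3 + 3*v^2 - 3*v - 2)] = 2*(2*v^4 + 20*v^3 - 14*v + 19)/(4*v^6 + 12*v^5 - 3*v^4 - 26*v^3 - 3*v^2 + 12*v + 4)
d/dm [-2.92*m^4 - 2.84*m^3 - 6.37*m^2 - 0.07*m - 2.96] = -11.68*m^3 - 8.52*m^2 - 12.74*m - 0.07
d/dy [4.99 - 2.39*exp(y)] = -2.39*exp(y)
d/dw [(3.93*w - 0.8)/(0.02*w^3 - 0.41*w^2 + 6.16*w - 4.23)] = (-0.1572*w^3 + 1.6593*w^2 - 0.655999999999999*w - 11.6959)/(0.0004*w^6 - 0.0164*w^5 + 0.4145*w^4 - 5.2204*w^3 + 41.4142*w^2 - 52.1136*w + 17.8929)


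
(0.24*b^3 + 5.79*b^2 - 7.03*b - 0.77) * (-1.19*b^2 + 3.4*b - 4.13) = -0.2856*b^5 - 6.0741*b^4 + 27.0605*b^3 - 46.8984*b^2 + 26.4159*b + 3.1801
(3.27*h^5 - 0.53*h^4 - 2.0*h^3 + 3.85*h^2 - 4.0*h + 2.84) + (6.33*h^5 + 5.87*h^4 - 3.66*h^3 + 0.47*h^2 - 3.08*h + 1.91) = 9.6*h^5 + 5.34*h^4 - 5.66*h^3 + 4.32*h^2 - 7.08*h + 4.75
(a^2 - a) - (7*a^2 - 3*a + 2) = -6*a^2 + 2*a - 2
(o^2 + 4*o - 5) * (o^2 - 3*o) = o^4 + o^3 - 17*o^2 + 15*o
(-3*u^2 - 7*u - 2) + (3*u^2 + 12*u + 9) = 5*u + 7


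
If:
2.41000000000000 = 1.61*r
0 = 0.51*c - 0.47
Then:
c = 0.92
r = 1.50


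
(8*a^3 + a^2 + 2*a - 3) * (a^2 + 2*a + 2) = 8*a^5 + 17*a^4 + 20*a^3 + 3*a^2 - 2*a - 6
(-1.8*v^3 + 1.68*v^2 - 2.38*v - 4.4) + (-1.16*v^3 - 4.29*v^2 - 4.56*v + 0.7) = -2.96*v^3 - 2.61*v^2 - 6.94*v - 3.7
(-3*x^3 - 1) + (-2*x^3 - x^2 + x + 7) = -5*x^3 - x^2 + x + 6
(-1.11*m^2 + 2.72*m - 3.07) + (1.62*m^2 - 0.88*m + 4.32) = 0.51*m^2 + 1.84*m + 1.25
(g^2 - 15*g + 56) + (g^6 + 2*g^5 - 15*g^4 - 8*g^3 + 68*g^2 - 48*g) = g^6 + 2*g^5 - 15*g^4 - 8*g^3 + 69*g^2 - 63*g + 56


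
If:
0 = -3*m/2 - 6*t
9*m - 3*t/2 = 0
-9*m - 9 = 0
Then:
No Solution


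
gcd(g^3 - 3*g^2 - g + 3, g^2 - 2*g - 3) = g^2 - 2*g - 3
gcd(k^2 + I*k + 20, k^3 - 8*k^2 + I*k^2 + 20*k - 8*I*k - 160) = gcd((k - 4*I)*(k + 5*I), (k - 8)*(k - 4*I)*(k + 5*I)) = k^2 + I*k + 20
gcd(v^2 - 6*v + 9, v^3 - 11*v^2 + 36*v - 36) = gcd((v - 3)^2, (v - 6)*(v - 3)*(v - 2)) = v - 3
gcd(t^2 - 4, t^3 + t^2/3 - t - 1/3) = 1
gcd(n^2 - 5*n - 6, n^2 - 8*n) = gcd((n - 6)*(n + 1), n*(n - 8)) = 1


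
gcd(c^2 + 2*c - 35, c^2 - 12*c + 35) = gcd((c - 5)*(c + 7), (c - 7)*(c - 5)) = c - 5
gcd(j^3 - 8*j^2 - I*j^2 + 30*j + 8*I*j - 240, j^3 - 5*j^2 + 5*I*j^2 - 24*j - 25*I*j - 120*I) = j^2 + j*(-8 + 5*I) - 40*I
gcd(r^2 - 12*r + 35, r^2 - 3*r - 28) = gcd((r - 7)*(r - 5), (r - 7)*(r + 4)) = r - 7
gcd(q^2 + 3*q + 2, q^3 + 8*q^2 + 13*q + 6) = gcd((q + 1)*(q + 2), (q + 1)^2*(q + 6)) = q + 1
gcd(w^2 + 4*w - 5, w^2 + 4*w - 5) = w^2 + 4*w - 5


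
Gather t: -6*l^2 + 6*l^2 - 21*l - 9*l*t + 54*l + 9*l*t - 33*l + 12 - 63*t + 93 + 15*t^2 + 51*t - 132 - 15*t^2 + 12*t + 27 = 0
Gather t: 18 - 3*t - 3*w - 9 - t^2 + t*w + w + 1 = -t^2 + t*(w - 3) - 2*w + 10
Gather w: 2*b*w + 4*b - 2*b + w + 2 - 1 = 2*b + w*(2*b + 1) + 1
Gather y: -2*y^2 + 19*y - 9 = -2*y^2 + 19*y - 9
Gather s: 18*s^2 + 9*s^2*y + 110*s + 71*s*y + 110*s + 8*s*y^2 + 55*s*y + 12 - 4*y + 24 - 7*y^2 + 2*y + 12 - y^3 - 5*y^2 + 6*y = s^2*(9*y + 18) + s*(8*y^2 + 126*y + 220) - y^3 - 12*y^2 + 4*y + 48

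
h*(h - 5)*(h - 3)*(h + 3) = h^4 - 5*h^3 - 9*h^2 + 45*h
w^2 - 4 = (w - 2)*(w + 2)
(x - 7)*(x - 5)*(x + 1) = x^3 - 11*x^2 + 23*x + 35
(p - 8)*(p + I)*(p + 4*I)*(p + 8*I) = p^4 - 8*p^3 + 13*I*p^3 - 44*p^2 - 104*I*p^2 + 352*p - 32*I*p + 256*I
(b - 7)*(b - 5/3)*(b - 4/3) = b^3 - 10*b^2 + 209*b/9 - 140/9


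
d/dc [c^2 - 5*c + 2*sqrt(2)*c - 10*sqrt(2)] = 2*c - 5 + 2*sqrt(2)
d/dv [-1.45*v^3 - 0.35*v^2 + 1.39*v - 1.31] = -4.35*v^2 - 0.7*v + 1.39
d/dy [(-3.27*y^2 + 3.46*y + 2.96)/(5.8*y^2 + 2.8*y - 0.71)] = (-29.224*y^2 - 29.6926*y - 10.7446)/(33.64*y^4 + 32.48*y^3 - 0.396*y^2 - 3.976*y + 0.5041)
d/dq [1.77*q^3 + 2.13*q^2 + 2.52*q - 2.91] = 5.31*q^2 + 4.26*q + 2.52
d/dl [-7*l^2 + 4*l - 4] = 4 - 14*l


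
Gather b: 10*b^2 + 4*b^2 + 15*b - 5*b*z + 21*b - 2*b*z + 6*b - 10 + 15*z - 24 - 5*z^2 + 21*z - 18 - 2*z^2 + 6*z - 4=14*b^2 + b*(42 - 7*z) - 7*z^2 + 42*z - 56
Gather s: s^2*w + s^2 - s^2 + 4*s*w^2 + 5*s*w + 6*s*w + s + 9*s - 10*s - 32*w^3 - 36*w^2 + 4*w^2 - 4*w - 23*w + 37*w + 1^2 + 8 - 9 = s^2*w + s*(4*w^2 + 11*w) - 32*w^3 - 32*w^2 + 10*w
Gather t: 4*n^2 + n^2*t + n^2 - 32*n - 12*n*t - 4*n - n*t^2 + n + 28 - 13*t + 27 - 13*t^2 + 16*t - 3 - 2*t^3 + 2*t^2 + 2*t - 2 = 5*n^2 - 35*n - 2*t^3 + t^2*(-n - 11) + t*(n^2 - 12*n + 5) + 50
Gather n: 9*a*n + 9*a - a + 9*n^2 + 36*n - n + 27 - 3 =8*a + 9*n^2 + n*(9*a + 35) + 24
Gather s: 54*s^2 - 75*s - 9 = 54*s^2 - 75*s - 9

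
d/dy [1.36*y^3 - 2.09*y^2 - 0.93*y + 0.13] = 4.08*y^2 - 4.18*y - 0.93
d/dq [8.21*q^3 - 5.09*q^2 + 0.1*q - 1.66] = 24.63*q^2 - 10.18*q + 0.1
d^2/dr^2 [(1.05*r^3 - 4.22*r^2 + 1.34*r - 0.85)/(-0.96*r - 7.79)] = (-1.93536*r^3 - 47.11392*r^2 - 382.30983*r + 533.782636)/(0.884736*r^3 + 21.537792*r^2 + 174.770208*r + 472.729139)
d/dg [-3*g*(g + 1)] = -6*g - 3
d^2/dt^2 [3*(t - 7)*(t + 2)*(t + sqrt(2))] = 18*t - 30 + 6*sqrt(2)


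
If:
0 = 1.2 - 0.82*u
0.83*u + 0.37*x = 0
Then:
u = 1.46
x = -3.28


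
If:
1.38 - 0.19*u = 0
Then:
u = 7.26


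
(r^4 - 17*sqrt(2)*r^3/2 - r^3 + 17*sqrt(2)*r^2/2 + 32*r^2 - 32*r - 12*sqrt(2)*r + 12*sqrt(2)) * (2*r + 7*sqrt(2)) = 2*r^5 - 10*sqrt(2)*r^4 - 2*r^4 - 55*r^3 + 10*sqrt(2)*r^3 + 55*r^2 + 200*sqrt(2)*r^2 - 200*sqrt(2)*r - 168*r + 168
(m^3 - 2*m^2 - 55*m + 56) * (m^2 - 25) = m^5 - 2*m^4 - 80*m^3 + 106*m^2 + 1375*m - 1400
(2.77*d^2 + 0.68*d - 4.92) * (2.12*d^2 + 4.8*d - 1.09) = 5.8724*d^4 + 14.7376*d^3 - 10.1857*d^2 - 24.3572*d + 5.3628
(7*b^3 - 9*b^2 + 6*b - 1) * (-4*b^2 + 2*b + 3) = -28*b^5 + 50*b^4 - 21*b^3 - 11*b^2 + 16*b - 3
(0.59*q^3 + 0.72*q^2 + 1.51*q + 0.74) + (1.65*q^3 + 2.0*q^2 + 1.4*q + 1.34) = 2.24*q^3 + 2.72*q^2 + 2.91*q + 2.08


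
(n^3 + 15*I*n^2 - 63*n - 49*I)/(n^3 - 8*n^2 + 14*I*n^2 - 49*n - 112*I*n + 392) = (n + I)/(n - 8)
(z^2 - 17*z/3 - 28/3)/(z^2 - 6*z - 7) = (z + 4/3)/(z + 1)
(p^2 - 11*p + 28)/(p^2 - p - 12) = (p - 7)/(p + 3)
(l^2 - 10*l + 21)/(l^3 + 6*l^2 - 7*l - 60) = (l - 7)/(l^2 + 9*l + 20)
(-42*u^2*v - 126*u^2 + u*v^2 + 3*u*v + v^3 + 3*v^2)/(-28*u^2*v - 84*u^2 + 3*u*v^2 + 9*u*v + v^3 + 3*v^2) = (6*u - v)/(4*u - v)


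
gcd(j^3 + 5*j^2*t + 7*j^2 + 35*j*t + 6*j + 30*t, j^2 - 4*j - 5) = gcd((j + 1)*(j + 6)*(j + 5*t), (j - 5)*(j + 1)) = j + 1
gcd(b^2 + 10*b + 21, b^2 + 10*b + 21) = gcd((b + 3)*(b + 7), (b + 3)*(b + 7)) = b^2 + 10*b + 21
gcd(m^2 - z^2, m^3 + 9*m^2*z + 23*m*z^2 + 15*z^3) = m + z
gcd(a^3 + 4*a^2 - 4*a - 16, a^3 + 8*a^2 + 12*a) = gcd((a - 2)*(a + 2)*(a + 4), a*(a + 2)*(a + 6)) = a + 2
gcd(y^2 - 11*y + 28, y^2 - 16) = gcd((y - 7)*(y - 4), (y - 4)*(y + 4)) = y - 4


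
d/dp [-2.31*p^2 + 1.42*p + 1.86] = 1.42 - 4.62*p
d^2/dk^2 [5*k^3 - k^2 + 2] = 30*k - 2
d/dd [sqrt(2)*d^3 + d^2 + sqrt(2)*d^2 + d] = 3*sqrt(2)*d^2 + 2*d + 2*sqrt(2)*d + 1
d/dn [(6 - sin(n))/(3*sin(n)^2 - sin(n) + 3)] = 3*(sin(n)^2 - 12*sin(n) + 1)*cos(n)/(3*sin(n)^2 - sin(n) + 3)^2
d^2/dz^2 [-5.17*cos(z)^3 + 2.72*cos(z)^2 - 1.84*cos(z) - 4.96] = 5.7175*cos(z) - 5.44*cos(2*z) + 11.6325*cos(3*z)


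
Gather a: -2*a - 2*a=-4*a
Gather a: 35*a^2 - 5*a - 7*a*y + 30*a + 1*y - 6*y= 35*a^2 + a*(25 - 7*y) - 5*y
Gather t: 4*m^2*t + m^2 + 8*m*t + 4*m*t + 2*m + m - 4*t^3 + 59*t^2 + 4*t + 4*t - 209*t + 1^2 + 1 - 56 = m^2 + 3*m - 4*t^3 + 59*t^2 + t*(4*m^2 + 12*m - 201) - 54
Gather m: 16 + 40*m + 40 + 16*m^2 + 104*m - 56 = 16*m^2 + 144*m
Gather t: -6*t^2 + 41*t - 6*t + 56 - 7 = -6*t^2 + 35*t + 49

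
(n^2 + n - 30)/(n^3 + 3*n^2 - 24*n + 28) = (n^2 + n - 30)/(n^3 + 3*n^2 - 24*n + 28)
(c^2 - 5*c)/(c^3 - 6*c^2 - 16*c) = (5 - c)/(-c^2 + 6*c + 16)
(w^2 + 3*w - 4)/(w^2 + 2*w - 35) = (w^2 + 3*w - 4)/(w^2 + 2*w - 35)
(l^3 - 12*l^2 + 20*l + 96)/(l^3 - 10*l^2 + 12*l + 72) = (l - 8)/(l - 6)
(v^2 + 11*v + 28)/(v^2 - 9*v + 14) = (v^2 + 11*v + 28)/(v^2 - 9*v + 14)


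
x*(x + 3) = x^2 + 3*x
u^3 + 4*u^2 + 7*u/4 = u*(u + 1/2)*(u + 7/2)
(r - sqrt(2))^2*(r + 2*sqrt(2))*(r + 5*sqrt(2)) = r^4 + 5*sqrt(2)*r^3 - 6*r^2 - 26*sqrt(2)*r + 40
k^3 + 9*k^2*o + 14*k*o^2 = k*(k + 2*o)*(k + 7*o)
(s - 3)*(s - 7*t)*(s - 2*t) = s^3 - 9*s^2*t - 3*s^2 + 14*s*t^2 + 27*s*t - 42*t^2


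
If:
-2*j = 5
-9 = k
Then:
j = -5/2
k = -9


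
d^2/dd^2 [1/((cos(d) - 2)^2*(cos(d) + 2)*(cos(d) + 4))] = 2*(-154*(1 - cos(d)^2)^2 + 10*sin(d)^6 + 2*cos(d)^6 - 55*cos(d)^5 - 118*cos(d)^3 - 354*cos(d)^2 + 104*cos(d) + 256)/((cos(d) - 2)^4*(cos(d) + 2)^3*(cos(d) + 4)^3)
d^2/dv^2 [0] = 0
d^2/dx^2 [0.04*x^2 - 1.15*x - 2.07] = 0.0800000000000000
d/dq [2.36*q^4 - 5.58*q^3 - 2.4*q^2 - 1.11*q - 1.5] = 9.44*q^3 - 16.74*q^2 - 4.8*q - 1.11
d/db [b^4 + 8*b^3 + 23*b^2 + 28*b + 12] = 4*b^3 + 24*b^2 + 46*b + 28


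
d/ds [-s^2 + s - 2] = 1 - 2*s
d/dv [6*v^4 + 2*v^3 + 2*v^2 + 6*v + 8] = 24*v^3 + 6*v^2 + 4*v + 6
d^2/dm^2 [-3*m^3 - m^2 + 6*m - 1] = -18*m - 2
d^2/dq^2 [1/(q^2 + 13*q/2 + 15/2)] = 4*(-4*q^2 - 26*q + (4*q + 13)^2 - 30)/(2*q^2 + 13*q + 15)^3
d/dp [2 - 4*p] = -4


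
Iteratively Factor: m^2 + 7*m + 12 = (m + 3)*(m + 4)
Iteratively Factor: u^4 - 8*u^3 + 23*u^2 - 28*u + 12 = (u - 2)*(u^3 - 6*u^2 + 11*u - 6) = (u - 2)^2*(u^2 - 4*u + 3) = (u - 2)^2*(u - 1)*(u - 3)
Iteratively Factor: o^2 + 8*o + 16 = (o + 4)*(o + 4)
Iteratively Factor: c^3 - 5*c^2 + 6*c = (c - 3)*(c^2 - 2*c) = (c - 3)*(c - 2)*(c)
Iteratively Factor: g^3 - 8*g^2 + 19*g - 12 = (g - 1)*(g^2 - 7*g + 12) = (g - 3)*(g - 1)*(g - 4)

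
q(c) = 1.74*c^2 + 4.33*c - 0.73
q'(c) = 3.48*c + 4.33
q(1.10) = 6.14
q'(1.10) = 8.16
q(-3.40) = 4.66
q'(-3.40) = -7.50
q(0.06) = -0.46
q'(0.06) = 4.54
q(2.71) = 23.78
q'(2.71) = 13.76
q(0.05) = -0.51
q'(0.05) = 4.50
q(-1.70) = -3.06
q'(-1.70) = -1.59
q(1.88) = 13.56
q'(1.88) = 10.87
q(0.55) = 2.18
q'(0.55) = 6.24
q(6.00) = 87.89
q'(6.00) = 25.21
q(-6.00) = 35.93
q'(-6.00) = -16.55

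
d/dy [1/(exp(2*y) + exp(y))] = (-2*exp(y) - 1)*exp(-y)/(exp(y) + 1)^2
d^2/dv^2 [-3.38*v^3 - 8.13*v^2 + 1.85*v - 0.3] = -20.28*v - 16.26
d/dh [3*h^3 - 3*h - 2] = 9*h^2 - 3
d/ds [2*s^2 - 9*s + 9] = 4*s - 9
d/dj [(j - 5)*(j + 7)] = 2*j + 2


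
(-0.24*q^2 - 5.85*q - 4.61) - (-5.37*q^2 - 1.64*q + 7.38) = 5.13*q^2 - 4.21*q - 11.99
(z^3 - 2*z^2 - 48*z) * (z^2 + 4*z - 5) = z^5 + 2*z^4 - 61*z^3 - 182*z^2 + 240*z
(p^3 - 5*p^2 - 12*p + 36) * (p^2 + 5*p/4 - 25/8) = p^5 - 15*p^4/4 - 171*p^3/8 + 293*p^2/8 + 165*p/2 - 225/2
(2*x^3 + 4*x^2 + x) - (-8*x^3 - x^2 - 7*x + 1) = 10*x^3 + 5*x^2 + 8*x - 1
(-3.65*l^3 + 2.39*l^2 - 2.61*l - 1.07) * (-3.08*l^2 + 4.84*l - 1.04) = 11.242*l^5 - 25.0272*l^4 + 23.4024*l^3 - 11.8224*l^2 - 2.4644*l + 1.1128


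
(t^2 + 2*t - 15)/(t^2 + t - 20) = (t - 3)/(t - 4)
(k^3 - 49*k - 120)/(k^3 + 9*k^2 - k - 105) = (k^2 - 5*k - 24)/(k^2 + 4*k - 21)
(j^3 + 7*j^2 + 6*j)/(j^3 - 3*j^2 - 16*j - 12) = j*(j + 6)/(j^2 - 4*j - 12)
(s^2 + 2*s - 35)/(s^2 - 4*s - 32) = (-s^2 - 2*s + 35)/(-s^2 + 4*s + 32)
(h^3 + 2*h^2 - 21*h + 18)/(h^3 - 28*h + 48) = (h^2 - 4*h + 3)/(h^2 - 6*h + 8)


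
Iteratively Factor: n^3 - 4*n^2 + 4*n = (n)*(n^2 - 4*n + 4) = n*(n - 2)*(n - 2)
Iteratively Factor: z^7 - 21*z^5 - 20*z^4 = (z)*(z^6 - 21*z^4 - 20*z^3) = z*(z + 1)*(z^5 - z^4 - 20*z^3) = z*(z + 1)*(z + 4)*(z^4 - 5*z^3) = z^2*(z + 1)*(z + 4)*(z^3 - 5*z^2) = z^3*(z + 1)*(z + 4)*(z^2 - 5*z) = z^3*(z - 5)*(z + 1)*(z + 4)*(z)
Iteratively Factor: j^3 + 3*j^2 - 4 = (j + 2)*(j^2 + j - 2) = (j + 2)^2*(j - 1)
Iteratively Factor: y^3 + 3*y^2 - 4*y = (y + 4)*(y^2 - y) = y*(y + 4)*(y - 1)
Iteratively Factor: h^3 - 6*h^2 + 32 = (h - 4)*(h^2 - 2*h - 8) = (h - 4)*(h + 2)*(h - 4)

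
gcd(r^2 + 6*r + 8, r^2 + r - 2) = r + 2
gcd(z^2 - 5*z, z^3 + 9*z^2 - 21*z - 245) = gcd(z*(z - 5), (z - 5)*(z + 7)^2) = z - 5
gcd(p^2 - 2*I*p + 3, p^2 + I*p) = p + I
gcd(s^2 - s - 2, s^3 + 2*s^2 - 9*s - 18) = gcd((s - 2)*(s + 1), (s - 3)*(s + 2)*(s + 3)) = 1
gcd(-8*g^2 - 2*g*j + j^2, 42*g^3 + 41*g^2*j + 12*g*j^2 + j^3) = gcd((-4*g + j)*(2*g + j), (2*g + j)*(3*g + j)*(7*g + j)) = 2*g + j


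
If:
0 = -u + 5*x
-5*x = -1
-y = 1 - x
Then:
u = 1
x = 1/5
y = -4/5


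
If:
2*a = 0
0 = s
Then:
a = 0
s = 0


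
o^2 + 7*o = o*(o + 7)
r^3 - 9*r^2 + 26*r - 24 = (r - 4)*(r - 3)*(r - 2)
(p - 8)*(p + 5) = p^2 - 3*p - 40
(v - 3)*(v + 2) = v^2 - v - 6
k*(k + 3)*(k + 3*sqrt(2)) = k^3 + 3*k^2 + 3*sqrt(2)*k^2 + 9*sqrt(2)*k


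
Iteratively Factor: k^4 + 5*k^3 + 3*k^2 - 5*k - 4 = (k + 4)*(k^3 + k^2 - k - 1) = (k - 1)*(k + 4)*(k^2 + 2*k + 1) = (k - 1)*(k + 1)*(k + 4)*(k + 1)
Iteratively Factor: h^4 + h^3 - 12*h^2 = (h + 4)*(h^3 - 3*h^2) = (h - 3)*(h + 4)*(h^2) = h*(h - 3)*(h + 4)*(h)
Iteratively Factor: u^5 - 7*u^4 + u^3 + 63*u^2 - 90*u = (u)*(u^4 - 7*u^3 + u^2 + 63*u - 90) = u*(u - 5)*(u^3 - 2*u^2 - 9*u + 18) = u*(u - 5)*(u - 2)*(u^2 - 9) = u*(u - 5)*(u - 2)*(u + 3)*(u - 3)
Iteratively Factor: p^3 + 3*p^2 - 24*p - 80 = (p - 5)*(p^2 + 8*p + 16) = (p - 5)*(p + 4)*(p + 4)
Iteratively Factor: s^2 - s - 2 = (s + 1)*(s - 2)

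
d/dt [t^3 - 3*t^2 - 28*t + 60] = 3*t^2 - 6*t - 28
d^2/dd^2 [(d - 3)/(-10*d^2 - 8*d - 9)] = 4*(-8*(d - 3)*(5*d + 2)^2 + (15*d - 11)*(10*d^2 + 8*d + 9))/(10*d^2 + 8*d + 9)^3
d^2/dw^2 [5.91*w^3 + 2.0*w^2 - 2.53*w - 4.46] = 35.46*w + 4.0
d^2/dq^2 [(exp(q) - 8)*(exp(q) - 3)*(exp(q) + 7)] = (9*exp(2*q) - 16*exp(q) - 53)*exp(q)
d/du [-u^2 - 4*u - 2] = -2*u - 4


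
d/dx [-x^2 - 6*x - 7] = -2*x - 6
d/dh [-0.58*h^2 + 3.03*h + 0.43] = 3.03 - 1.16*h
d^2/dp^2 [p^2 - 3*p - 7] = 2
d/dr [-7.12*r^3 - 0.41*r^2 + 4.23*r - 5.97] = -21.36*r^2 - 0.82*r + 4.23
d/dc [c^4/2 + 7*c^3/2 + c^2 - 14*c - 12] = 2*c^3 + 21*c^2/2 + 2*c - 14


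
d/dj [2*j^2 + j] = 4*j + 1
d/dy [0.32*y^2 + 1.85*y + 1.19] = 0.64*y + 1.85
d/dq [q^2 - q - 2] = 2*q - 1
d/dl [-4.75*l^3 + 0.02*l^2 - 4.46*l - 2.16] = -14.25*l^2 + 0.04*l - 4.46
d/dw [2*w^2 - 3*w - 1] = 4*w - 3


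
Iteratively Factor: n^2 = (n)*(n)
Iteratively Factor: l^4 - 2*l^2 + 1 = (l - 1)*(l^3 + l^2 - l - 1) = (l - 1)^2*(l^2 + 2*l + 1) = (l - 1)^2*(l + 1)*(l + 1)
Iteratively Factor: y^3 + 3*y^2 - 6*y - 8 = (y - 2)*(y^2 + 5*y + 4) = (y - 2)*(y + 4)*(y + 1)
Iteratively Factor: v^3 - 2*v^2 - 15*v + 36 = (v - 3)*(v^2 + v - 12) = (v - 3)*(v + 4)*(v - 3)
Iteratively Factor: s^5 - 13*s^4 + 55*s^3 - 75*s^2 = (s - 3)*(s^4 - 10*s^3 + 25*s^2) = (s - 5)*(s - 3)*(s^3 - 5*s^2) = s*(s - 5)*(s - 3)*(s^2 - 5*s) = s*(s - 5)^2*(s - 3)*(s)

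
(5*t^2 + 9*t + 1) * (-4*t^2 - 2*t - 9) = -20*t^4 - 46*t^3 - 67*t^2 - 83*t - 9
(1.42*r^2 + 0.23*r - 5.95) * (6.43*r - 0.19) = 9.1306*r^3 + 1.2091*r^2 - 38.3022*r + 1.1305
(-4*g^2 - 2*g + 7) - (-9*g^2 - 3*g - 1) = 5*g^2 + g + 8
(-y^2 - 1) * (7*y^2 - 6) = -7*y^4 - y^2 + 6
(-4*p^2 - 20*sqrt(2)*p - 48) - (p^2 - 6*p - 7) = -5*p^2 - 20*sqrt(2)*p + 6*p - 41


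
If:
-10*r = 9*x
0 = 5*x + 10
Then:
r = 9/5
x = -2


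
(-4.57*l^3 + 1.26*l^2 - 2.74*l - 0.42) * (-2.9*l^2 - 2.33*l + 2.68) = 13.253*l^5 + 6.9941*l^4 - 7.2374*l^3 + 10.979*l^2 - 6.3646*l - 1.1256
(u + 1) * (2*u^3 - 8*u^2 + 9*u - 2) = 2*u^4 - 6*u^3 + u^2 + 7*u - 2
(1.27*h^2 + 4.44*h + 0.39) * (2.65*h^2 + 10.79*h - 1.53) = 3.3655*h^4 + 25.4693*h^3 + 46.998*h^2 - 2.5851*h - 0.5967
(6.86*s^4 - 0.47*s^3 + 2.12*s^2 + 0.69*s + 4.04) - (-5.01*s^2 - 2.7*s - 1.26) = 6.86*s^4 - 0.47*s^3 + 7.13*s^2 + 3.39*s + 5.3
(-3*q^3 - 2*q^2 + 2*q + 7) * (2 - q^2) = 3*q^5 + 2*q^4 - 8*q^3 - 11*q^2 + 4*q + 14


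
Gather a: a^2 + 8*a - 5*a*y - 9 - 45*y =a^2 + a*(8 - 5*y) - 45*y - 9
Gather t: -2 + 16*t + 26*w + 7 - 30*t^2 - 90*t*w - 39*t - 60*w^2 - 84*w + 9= -30*t^2 + t*(-90*w - 23) - 60*w^2 - 58*w + 14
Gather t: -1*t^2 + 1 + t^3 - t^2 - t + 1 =t^3 - 2*t^2 - t + 2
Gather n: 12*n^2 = 12*n^2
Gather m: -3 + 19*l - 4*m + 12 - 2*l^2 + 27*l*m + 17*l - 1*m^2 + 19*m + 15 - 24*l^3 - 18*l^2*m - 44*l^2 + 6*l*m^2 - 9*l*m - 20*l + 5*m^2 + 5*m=-24*l^3 - 46*l^2 + 16*l + m^2*(6*l + 4) + m*(-18*l^2 + 18*l + 20) + 24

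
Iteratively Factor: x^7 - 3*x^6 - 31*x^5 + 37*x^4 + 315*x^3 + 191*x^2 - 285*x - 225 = (x - 1)*(x^6 - 2*x^5 - 33*x^4 + 4*x^3 + 319*x^2 + 510*x + 225) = (x - 1)*(x + 1)*(x^5 - 3*x^4 - 30*x^3 + 34*x^2 + 285*x + 225) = (x - 5)*(x - 1)*(x + 1)*(x^4 + 2*x^3 - 20*x^2 - 66*x - 45) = (x - 5)*(x - 1)*(x + 1)^2*(x^3 + x^2 - 21*x - 45) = (x - 5)*(x - 1)*(x + 1)^2*(x + 3)*(x^2 - 2*x - 15) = (x - 5)*(x - 1)*(x + 1)^2*(x + 3)^2*(x - 5)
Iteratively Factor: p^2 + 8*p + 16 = (p + 4)*(p + 4)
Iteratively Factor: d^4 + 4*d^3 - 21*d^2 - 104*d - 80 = (d + 1)*(d^3 + 3*d^2 - 24*d - 80) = (d + 1)*(d + 4)*(d^2 - d - 20) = (d + 1)*(d + 4)^2*(d - 5)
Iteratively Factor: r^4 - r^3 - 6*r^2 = (r)*(r^3 - r^2 - 6*r) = r*(r + 2)*(r^2 - 3*r) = r^2*(r + 2)*(r - 3)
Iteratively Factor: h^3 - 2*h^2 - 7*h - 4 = (h + 1)*(h^2 - 3*h - 4) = (h + 1)^2*(h - 4)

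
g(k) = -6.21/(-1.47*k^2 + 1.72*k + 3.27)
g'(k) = -6.21*(2.94*k - 1.72)/(-1.47*k^2 + 1.72*k + 3.27)^2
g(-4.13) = 0.21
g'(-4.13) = 0.10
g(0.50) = -1.65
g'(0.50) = 0.11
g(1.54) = -2.55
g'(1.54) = -2.95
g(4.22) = 0.40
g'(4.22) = -0.27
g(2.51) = 3.71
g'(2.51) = -12.54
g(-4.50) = 0.18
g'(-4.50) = 0.08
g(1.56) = -2.61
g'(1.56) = -3.15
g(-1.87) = 1.22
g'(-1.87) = 1.73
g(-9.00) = 0.05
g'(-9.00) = 0.01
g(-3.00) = 0.41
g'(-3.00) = 0.29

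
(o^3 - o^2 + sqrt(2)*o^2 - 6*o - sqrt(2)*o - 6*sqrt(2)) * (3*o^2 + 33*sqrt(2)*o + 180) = 3*o^5 - 3*o^4 + 36*sqrt(2)*o^4 - 36*sqrt(2)*o^3 + 228*o^3 - 246*o^2 - 36*sqrt(2)*o^2 - 1476*o - 180*sqrt(2)*o - 1080*sqrt(2)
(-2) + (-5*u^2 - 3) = -5*u^2 - 5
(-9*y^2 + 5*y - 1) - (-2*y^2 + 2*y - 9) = -7*y^2 + 3*y + 8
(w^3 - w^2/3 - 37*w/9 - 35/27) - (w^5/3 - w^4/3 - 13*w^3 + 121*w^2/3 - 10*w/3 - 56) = -w^5/3 + w^4/3 + 14*w^3 - 122*w^2/3 - 7*w/9 + 1477/27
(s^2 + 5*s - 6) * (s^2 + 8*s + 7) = s^4 + 13*s^3 + 41*s^2 - 13*s - 42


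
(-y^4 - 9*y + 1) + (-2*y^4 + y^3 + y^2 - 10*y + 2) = -3*y^4 + y^3 + y^2 - 19*y + 3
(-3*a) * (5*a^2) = -15*a^3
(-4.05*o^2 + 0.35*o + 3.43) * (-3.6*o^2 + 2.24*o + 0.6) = 14.58*o^4 - 10.332*o^3 - 13.994*o^2 + 7.8932*o + 2.058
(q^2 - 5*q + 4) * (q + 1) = q^3 - 4*q^2 - q + 4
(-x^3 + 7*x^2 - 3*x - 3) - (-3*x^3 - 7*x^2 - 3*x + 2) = 2*x^3 + 14*x^2 - 5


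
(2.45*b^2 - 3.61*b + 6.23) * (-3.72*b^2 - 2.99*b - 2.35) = -9.114*b^4 + 6.1037*b^3 - 18.1392*b^2 - 10.1442*b - 14.6405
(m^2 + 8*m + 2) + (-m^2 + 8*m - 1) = 16*m + 1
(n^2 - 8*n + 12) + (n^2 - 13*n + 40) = 2*n^2 - 21*n + 52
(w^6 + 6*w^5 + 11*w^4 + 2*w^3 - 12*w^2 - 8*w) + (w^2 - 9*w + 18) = w^6 + 6*w^5 + 11*w^4 + 2*w^3 - 11*w^2 - 17*w + 18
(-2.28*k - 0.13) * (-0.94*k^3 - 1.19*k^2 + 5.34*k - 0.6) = 2.1432*k^4 + 2.8354*k^3 - 12.0205*k^2 + 0.6738*k + 0.078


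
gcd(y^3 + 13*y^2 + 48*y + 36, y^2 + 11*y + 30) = y + 6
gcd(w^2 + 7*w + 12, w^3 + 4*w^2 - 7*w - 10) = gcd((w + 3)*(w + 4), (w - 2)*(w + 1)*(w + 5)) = 1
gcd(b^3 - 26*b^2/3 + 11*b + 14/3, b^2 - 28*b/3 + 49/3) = b - 7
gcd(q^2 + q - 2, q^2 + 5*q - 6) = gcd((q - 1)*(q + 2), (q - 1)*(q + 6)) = q - 1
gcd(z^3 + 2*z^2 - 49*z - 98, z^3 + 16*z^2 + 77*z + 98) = z^2 + 9*z + 14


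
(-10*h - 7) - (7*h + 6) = -17*h - 13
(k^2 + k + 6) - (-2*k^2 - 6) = 3*k^2 + k + 12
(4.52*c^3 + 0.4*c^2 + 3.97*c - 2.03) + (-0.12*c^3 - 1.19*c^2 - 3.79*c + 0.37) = 4.4*c^3 - 0.79*c^2 + 0.18*c - 1.66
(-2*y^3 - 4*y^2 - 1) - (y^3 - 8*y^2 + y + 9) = -3*y^3 + 4*y^2 - y - 10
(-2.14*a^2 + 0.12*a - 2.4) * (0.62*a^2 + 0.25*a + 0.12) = -1.3268*a^4 - 0.4606*a^3 - 1.7148*a^2 - 0.5856*a - 0.288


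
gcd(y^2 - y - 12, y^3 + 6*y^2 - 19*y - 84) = y^2 - y - 12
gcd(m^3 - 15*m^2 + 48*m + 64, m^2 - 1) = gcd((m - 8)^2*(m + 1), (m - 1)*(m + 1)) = m + 1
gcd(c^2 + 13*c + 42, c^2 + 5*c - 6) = c + 6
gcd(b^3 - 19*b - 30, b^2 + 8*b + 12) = b + 2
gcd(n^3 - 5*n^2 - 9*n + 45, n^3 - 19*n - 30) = n^2 - 2*n - 15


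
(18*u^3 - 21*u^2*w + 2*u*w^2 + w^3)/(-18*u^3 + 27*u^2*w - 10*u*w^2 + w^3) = (-6*u - w)/(6*u - w)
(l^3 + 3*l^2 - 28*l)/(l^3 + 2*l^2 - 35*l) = (l - 4)/(l - 5)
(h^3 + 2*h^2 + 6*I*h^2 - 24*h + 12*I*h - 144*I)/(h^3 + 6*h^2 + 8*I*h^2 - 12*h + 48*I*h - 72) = (h - 4)/(h + 2*I)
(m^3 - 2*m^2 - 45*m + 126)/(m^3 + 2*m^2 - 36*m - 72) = (m^2 + 4*m - 21)/(m^2 + 8*m + 12)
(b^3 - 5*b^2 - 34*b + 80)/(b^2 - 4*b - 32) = (b^2 + 3*b - 10)/(b + 4)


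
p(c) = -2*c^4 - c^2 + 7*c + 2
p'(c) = -8*c^3 - 2*c + 7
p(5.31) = -1579.07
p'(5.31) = -1201.39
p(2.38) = -51.18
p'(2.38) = -105.61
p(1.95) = -17.07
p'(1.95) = -56.22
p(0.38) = 4.47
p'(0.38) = 5.80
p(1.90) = -14.37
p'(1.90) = -51.67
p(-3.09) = -211.51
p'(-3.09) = 249.21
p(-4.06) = -586.32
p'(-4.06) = 550.51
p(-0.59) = -2.72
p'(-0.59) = 9.82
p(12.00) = -41530.00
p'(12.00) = -13841.00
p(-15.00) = -101578.00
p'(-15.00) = 27037.00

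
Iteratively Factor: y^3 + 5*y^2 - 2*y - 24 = (y + 4)*(y^2 + y - 6) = (y - 2)*(y + 4)*(y + 3)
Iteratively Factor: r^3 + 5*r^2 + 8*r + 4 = (r + 2)*(r^2 + 3*r + 2) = (r + 1)*(r + 2)*(r + 2)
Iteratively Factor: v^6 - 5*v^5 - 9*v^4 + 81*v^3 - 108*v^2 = (v - 3)*(v^5 - 2*v^4 - 15*v^3 + 36*v^2) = (v - 3)^2*(v^4 + v^3 - 12*v^2) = (v - 3)^3*(v^3 + 4*v^2) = (v - 3)^3*(v + 4)*(v^2) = v*(v - 3)^3*(v + 4)*(v)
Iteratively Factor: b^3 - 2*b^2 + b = (b - 1)*(b^2 - b) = b*(b - 1)*(b - 1)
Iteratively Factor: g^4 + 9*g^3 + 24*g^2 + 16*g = (g + 4)*(g^3 + 5*g^2 + 4*g) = g*(g + 4)*(g^2 + 5*g + 4) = g*(g + 4)^2*(g + 1)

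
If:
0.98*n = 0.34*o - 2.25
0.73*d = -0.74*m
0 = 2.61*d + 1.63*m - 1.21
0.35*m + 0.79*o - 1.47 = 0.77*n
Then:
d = 1.21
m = -1.19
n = -2.22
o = 0.23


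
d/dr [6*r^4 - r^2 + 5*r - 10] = 24*r^3 - 2*r + 5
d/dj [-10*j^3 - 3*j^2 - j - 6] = -30*j^2 - 6*j - 1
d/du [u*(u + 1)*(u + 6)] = 3*u^2 + 14*u + 6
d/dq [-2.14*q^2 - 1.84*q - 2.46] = -4.28*q - 1.84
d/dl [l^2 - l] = 2*l - 1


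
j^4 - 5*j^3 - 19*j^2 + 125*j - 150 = (j - 5)*(j - 3)*(j - 2)*(j + 5)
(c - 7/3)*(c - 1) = c^2 - 10*c/3 + 7/3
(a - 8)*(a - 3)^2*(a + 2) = a^4 - 12*a^3 + 29*a^2 + 42*a - 144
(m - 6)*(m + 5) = m^2 - m - 30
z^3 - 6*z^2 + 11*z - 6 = (z - 3)*(z - 2)*(z - 1)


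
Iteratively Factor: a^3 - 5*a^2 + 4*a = (a)*(a^2 - 5*a + 4) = a*(a - 1)*(a - 4)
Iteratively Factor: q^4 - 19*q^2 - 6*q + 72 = (q - 2)*(q^3 + 2*q^2 - 15*q - 36) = (q - 4)*(q - 2)*(q^2 + 6*q + 9) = (q - 4)*(q - 2)*(q + 3)*(q + 3)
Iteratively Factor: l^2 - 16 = (l + 4)*(l - 4)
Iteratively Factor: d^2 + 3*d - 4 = (d - 1)*(d + 4)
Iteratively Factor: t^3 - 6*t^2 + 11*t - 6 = (t - 3)*(t^2 - 3*t + 2) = (t - 3)*(t - 1)*(t - 2)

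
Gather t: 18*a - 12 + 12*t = 18*a + 12*t - 12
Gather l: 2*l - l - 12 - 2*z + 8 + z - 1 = l - z - 5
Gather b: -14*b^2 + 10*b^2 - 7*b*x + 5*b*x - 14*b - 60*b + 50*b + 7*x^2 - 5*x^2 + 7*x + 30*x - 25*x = -4*b^2 + b*(-2*x - 24) + 2*x^2 + 12*x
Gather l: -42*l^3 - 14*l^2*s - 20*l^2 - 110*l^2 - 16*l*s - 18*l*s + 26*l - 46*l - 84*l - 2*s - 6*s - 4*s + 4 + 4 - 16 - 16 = -42*l^3 + l^2*(-14*s - 130) + l*(-34*s - 104) - 12*s - 24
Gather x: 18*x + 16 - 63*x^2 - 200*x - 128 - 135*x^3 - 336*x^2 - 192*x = -135*x^3 - 399*x^2 - 374*x - 112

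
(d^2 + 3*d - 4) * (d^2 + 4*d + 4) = d^4 + 7*d^3 + 12*d^2 - 4*d - 16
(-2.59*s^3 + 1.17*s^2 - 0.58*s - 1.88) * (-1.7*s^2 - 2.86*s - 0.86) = 4.403*s^5 + 5.4184*s^4 - 0.1328*s^3 + 3.8486*s^2 + 5.8756*s + 1.6168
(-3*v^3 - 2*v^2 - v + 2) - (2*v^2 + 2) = -3*v^3 - 4*v^2 - v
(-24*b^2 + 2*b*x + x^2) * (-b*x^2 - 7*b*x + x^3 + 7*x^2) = 24*b^3*x^2 + 168*b^3*x - 26*b^2*x^3 - 182*b^2*x^2 + b*x^4 + 7*b*x^3 + x^5 + 7*x^4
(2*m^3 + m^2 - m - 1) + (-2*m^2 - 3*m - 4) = 2*m^3 - m^2 - 4*m - 5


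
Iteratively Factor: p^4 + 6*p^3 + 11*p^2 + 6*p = (p + 2)*(p^3 + 4*p^2 + 3*p) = (p + 2)*(p + 3)*(p^2 + p) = p*(p + 2)*(p + 3)*(p + 1)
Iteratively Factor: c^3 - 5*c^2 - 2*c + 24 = (c + 2)*(c^2 - 7*c + 12) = (c - 4)*(c + 2)*(c - 3)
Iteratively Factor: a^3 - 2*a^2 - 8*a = (a + 2)*(a^2 - 4*a) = a*(a + 2)*(a - 4)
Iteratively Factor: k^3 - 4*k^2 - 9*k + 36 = (k + 3)*(k^2 - 7*k + 12) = (k - 4)*(k + 3)*(k - 3)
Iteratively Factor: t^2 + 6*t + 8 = (t + 4)*(t + 2)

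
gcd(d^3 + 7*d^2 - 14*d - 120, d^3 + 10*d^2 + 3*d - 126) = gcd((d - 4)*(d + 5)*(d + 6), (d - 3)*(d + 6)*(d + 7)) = d + 6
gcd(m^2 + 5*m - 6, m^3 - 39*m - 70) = 1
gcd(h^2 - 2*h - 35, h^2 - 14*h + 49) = h - 7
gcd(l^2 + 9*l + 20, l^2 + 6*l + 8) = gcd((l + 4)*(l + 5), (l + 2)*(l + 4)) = l + 4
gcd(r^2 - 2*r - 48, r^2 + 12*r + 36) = r + 6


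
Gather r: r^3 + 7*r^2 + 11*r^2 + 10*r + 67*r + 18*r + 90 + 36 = r^3 + 18*r^2 + 95*r + 126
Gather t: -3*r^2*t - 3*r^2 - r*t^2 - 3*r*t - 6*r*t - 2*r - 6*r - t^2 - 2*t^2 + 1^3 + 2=-3*r^2 - 8*r + t^2*(-r - 3) + t*(-3*r^2 - 9*r) + 3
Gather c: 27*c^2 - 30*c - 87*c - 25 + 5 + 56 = 27*c^2 - 117*c + 36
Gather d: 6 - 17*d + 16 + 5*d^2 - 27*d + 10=5*d^2 - 44*d + 32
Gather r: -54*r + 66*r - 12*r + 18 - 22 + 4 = 0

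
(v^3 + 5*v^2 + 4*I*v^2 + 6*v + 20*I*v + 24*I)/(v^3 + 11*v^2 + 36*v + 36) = (v + 4*I)/(v + 6)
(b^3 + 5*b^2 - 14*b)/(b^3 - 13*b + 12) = b*(b^2 + 5*b - 14)/(b^3 - 13*b + 12)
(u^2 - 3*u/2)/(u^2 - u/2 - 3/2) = u/(u + 1)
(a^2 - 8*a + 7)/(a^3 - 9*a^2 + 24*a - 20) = (a^2 - 8*a + 7)/(a^3 - 9*a^2 + 24*a - 20)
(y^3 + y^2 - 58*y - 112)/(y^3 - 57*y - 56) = (y + 2)/(y + 1)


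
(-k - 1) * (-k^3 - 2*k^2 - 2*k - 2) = k^4 + 3*k^3 + 4*k^2 + 4*k + 2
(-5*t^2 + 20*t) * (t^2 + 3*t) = -5*t^4 + 5*t^3 + 60*t^2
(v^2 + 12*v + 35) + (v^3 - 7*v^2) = v^3 - 6*v^2 + 12*v + 35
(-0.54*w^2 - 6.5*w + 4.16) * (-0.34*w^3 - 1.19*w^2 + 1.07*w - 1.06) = 0.1836*w^5 + 2.8526*w^4 + 5.7428*w^3 - 11.333*w^2 + 11.3412*w - 4.4096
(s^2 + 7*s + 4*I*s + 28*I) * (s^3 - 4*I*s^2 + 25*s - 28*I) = s^5 + 7*s^4 + 41*s^3 + 287*s^2 + 72*I*s^2 + 112*s + 504*I*s + 784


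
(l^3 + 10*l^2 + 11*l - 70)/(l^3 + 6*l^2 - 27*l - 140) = (l^2 + 3*l - 10)/(l^2 - l - 20)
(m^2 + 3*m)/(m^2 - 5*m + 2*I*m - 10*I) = m*(m + 3)/(m^2 + m*(-5 + 2*I) - 10*I)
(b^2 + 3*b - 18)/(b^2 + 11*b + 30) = (b - 3)/(b + 5)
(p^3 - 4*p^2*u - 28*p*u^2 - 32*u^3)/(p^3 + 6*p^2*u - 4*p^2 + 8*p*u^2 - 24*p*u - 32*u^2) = (p^2 - 6*p*u - 16*u^2)/(p^2 + 4*p*u - 4*p - 16*u)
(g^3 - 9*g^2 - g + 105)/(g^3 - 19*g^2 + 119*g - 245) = (g + 3)/(g - 7)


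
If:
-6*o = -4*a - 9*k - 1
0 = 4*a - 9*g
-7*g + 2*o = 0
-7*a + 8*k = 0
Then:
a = -24/61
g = -32/183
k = -21/61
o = -112/183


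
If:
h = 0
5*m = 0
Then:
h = 0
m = 0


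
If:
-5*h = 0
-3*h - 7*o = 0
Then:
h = 0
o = 0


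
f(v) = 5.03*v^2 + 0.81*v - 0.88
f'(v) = 10.06*v + 0.81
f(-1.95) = 16.67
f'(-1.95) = -18.81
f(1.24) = 7.86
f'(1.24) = 13.28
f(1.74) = 15.76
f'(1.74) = 18.31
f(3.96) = 81.21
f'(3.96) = 40.65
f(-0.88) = 2.30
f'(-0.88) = -8.04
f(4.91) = 124.36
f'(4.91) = 50.20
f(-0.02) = -0.89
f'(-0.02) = 0.61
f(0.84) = 3.35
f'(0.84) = 9.26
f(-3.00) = 41.96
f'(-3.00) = -29.37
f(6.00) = 185.06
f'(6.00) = 61.17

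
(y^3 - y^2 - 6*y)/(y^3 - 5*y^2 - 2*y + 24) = y/(y - 4)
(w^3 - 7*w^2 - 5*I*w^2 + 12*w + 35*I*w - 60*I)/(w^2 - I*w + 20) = (w^2 - 7*w + 12)/(w + 4*I)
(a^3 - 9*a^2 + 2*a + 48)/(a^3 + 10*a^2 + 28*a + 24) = (a^2 - 11*a + 24)/(a^2 + 8*a + 12)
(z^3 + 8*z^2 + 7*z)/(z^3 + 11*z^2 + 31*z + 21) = z/(z + 3)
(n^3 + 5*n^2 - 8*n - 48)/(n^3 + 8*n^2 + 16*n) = (n - 3)/n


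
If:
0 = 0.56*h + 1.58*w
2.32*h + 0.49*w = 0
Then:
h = 0.00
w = 0.00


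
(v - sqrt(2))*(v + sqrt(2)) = v^2 - 2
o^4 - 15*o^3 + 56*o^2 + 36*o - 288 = (o - 8)*(o - 6)*(o - 3)*(o + 2)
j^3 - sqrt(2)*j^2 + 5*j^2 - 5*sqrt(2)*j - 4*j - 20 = (j + 5)*(j - 2*sqrt(2))*(j + sqrt(2))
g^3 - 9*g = g*(g - 3)*(g + 3)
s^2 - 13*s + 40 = (s - 8)*(s - 5)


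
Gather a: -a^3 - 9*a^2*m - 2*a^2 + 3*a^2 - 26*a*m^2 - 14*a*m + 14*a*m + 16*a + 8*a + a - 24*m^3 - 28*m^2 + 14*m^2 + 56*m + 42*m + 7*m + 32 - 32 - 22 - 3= -a^3 + a^2*(1 - 9*m) + a*(25 - 26*m^2) - 24*m^3 - 14*m^2 + 105*m - 25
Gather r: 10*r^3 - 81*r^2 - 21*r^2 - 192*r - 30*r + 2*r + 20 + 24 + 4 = 10*r^3 - 102*r^2 - 220*r + 48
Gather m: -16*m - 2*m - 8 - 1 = -18*m - 9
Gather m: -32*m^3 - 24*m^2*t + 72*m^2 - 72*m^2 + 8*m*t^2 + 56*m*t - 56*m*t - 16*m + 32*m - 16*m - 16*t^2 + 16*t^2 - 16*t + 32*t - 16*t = -32*m^3 - 24*m^2*t + 8*m*t^2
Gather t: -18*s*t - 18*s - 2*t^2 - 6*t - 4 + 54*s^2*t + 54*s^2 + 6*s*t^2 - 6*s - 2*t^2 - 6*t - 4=54*s^2 - 24*s + t^2*(6*s - 4) + t*(54*s^2 - 18*s - 12) - 8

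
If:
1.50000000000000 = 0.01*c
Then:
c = 150.00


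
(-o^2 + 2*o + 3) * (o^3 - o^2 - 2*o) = -o^5 + 3*o^4 + 3*o^3 - 7*o^2 - 6*o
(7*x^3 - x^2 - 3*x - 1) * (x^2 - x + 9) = 7*x^5 - 8*x^4 + 61*x^3 - 7*x^2 - 26*x - 9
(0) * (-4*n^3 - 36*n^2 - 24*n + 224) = 0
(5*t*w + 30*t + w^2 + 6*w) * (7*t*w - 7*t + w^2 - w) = 35*t^2*w^2 + 175*t^2*w - 210*t^2 + 12*t*w^3 + 60*t*w^2 - 72*t*w + w^4 + 5*w^3 - 6*w^2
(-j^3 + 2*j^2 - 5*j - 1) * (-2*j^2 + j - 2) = 2*j^5 - 5*j^4 + 14*j^3 - 7*j^2 + 9*j + 2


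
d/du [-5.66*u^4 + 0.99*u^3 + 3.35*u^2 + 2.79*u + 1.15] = -22.64*u^3 + 2.97*u^2 + 6.7*u + 2.79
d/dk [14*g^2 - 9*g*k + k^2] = -9*g + 2*k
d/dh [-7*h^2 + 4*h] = 4 - 14*h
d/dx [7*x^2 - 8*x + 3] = 14*x - 8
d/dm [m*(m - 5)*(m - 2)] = 3*m^2 - 14*m + 10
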